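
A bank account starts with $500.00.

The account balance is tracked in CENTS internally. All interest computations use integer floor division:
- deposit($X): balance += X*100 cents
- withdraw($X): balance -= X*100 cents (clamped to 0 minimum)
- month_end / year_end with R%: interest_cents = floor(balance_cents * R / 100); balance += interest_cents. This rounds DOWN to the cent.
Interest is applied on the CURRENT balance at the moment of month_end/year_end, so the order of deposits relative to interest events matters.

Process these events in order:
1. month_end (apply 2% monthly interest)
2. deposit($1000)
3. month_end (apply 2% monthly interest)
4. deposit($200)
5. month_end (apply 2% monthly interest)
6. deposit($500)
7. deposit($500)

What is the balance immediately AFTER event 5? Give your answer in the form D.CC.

Answer: 1775.00

Derivation:
After 1 (month_end (apply 2% monthly interest)): balance=$510.00 total_interest=$10.00
After 2 (deposit($1000)): balance=$1510.00 total_interest=$10.00
After 3 (month_end (apply 2% monthly interest)): balance=$1540.20 total_interest=$40.20
After 4 (deposit($200)): balance=$1740.20 total_interest=$40.20
After 5 (month_end (apply 2% monthly interest)): balance=$1775.00 total_interest=$75.00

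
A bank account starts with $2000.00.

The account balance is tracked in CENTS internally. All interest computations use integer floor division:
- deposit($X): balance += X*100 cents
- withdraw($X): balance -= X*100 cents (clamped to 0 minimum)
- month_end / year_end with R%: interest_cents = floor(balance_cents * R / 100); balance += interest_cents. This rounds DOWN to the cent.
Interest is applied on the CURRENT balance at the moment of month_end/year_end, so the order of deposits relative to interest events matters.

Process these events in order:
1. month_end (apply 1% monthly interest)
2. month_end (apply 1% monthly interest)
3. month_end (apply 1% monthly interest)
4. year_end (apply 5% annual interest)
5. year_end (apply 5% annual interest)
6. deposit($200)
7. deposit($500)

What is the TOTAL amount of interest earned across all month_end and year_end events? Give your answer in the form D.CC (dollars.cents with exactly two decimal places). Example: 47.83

Answer: 271.81

Derivation:
After 1 (month_end (apply 1% monthly interest)): balance=$2020.00 total_interest=$20.00
After 2 (month_end (apply 1% monthly interest)): balance=$2040.20 total_interest=$40.20
After 3 (month_end (apply 1% monthly interest)): balance=$2060.60 total_interest=$60.60
After 4 (year_end (apply 5% annual interest)): balance=$2163.63 total_interest=$163.63
After 5 (year_end (apply 5% annual interest)): balance=$2271.81 total_interest=$271.81
After 6 (deposit($200)): balance=$2471.81 total_interest=$271.81
After 7 (deposit($500)): balance=$2971.81 total_interest=$271.81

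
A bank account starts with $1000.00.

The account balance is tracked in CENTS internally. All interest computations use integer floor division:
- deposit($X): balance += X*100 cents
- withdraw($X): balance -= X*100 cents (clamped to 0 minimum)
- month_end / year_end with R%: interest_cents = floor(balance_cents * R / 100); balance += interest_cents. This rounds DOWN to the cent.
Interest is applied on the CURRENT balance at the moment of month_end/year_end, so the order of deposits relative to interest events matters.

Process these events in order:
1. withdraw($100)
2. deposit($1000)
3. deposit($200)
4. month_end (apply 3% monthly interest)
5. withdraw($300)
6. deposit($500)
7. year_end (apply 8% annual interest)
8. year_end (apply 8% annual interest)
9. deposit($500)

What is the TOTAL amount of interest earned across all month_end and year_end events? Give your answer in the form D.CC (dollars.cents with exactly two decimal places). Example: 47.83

Answer: 456.20

Derivation:
After 1 (withdraw($100)): balance=$900.00 total_interest=$0.00
After 2 (deposit($1000)): balance=$1900.00 total_interest=$0.00
After 3 (deposit($200)): balance=$2100.00 total_interest=$0.00
After 4 (month_end (apply 3% monthly interest)): balance=$2163.00 total_interest=$63.00
After 5 (withdraw($300)): balance=$1863.00 total_interest=$63.00
After 6 (deposit($500)): balance=$2363.00 total_interest=$63.00
After 7 (year_end (apply 8% annual interest)): balance=$2552.04 total_interest=$252.04
After 8 (year_end (apply 8% annual interest)): balance=$2756.20 total_interest=$456.20
After 9 (deposit($500)): balance=$3256.20 total_interest=$456.20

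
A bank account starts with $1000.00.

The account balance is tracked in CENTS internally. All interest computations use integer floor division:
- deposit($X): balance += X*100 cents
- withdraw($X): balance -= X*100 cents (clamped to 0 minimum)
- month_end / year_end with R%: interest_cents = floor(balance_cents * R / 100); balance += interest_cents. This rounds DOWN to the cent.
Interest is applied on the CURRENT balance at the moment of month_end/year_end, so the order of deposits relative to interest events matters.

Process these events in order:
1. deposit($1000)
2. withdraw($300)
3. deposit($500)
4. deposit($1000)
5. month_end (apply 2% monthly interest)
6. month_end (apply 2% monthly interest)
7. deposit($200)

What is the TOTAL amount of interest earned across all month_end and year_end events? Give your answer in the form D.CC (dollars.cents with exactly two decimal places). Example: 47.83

After 1 (deposit($1000)): balance=$2000.00 total_interest=$0.00
After 2 (withdraw($300)): balance=$1700.00 total_interest=$0.00
After 3 (deposit($500)): balance=$2200.00 total_interest=$0.00
After 4 (deposit($1000)): balance=$3200.00 total_interest=$0.00
After 5 (month_end (apply 2% monthly interest)): balance=$3264.00 total_interest=$64.00
After 6 (month_end (apply 2% monthly interest)): balance=$3329.28 total_interest=$129.28
After 7 (deposit($200)): balance=$3529.28 total_interest=$129.28

Answer: 129.28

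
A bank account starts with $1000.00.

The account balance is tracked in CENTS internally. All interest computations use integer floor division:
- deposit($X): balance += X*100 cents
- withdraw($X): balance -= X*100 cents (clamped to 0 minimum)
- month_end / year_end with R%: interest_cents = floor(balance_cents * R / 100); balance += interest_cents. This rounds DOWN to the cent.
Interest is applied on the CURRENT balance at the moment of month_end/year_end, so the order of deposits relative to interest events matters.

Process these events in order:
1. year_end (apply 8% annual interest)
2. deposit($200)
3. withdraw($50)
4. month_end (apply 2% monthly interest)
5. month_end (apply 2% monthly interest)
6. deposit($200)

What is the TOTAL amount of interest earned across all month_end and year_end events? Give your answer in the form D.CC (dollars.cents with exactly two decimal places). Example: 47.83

Answer: 129.69

Derivation:
After 1 (year_end (apply 8% annual interest)): balance=$1080.00 total_interest=$80.00
After 2 (deposit($200)): balance=$1280.00 total_interest=$80.00
After 3 (withdraw($50)): balance=$1230.00 total_interest=$80.00
After 4 (month_end (apply 2% monthly interest)): balance=$1254.60 total_interest=$104.60
After 5 (month_end (apply 2% monthly interest)): balance=$1279.69 total_interest=$129.69
After 6 (deposit($200)): balance=$1479.69 total_interest=$129.69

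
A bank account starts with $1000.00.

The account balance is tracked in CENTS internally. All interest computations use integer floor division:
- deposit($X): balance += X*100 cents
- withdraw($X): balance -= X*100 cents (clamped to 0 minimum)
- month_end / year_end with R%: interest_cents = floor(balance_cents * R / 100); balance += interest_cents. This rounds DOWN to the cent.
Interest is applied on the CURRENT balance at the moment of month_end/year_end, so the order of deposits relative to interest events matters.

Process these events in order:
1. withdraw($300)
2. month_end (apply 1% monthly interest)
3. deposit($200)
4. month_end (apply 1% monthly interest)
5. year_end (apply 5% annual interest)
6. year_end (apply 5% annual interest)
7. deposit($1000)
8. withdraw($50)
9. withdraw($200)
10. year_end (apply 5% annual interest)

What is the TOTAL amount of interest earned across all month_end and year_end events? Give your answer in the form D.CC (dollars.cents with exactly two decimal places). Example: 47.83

After 1 (withdraw($300)): balance=$700.00 total_interest=$0.00
After 2 (month_end (apply 1% monthly interest)): balance=$707.00 total_interest=$7.00
After 3 (deposit($200)): balance=$907.00 total_interest=$7.00
After 4 (month_end (apply 1% monthly interest)): balance=$916.07 total_interest=$16.07
After 5 (year_end (apply 5% annual interest)): balance=$961.87 total_interest=$61.87
After 6 (year_end (apply 5% annual interest)): balance=$1009.96 total_interest=$109.96
After 7 (deposit($1000)): balance=$2009.96 total_interest=$109.96
After 8 (withdraw($50)): balance=$1959.96 total_interest=$109.96
After 9 (withdraw($200)): balance=$1759.96 total_interest=$109.96
After 10 (year_end (apply 5% annual interest)): balance=$1847.95 total_interest=$197.95

Answer: 197.95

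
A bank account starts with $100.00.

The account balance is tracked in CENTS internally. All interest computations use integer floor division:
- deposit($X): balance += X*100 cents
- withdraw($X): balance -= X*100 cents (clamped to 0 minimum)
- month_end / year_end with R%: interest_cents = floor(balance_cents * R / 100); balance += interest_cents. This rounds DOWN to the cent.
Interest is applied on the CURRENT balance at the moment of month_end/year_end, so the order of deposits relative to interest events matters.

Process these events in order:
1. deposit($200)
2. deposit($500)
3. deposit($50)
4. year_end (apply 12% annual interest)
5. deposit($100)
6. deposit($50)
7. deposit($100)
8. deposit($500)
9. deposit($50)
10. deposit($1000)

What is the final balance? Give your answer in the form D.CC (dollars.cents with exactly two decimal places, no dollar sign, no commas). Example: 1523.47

Answer: 2752.00

Derivation:
After 1 (deposit($200)): balance=$300.00 total_interest=$0.00
After 2 (deposit($500)): balance=$800.00 total_interest=$0.00
After 3 (deposit($50)): balance=$850.00 total_interest=$0.00
After 4 (year_end (apply 12% annual interest)): balance=$952.00 total_interest=$102.00
After 5 (deposit($100)): balance=$1052.00 total_interest=$102.00
After 6 (deposit($50)): balance=$1102.00 total_interest=$102.00
After 7 (deposit($100)): balance=$1202.00 total_interest=$102.00
After 8 (deposit($500)): balance=$1702.00 total_interest=$102.00
After 9 (deposit($50)): balance=$1752.00 total_interest=$102.00
After 10 (deposit($1000)): balance=$2752.00 total_interest=$102.00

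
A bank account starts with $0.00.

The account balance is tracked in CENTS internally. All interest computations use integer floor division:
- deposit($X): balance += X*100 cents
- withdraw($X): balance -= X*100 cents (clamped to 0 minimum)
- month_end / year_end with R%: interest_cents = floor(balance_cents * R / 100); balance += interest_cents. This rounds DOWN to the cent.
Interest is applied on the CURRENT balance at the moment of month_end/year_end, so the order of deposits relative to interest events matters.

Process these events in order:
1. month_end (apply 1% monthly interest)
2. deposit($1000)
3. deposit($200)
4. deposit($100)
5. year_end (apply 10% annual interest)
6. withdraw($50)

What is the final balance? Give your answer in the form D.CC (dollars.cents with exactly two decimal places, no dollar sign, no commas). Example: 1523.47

After 1 (month_end (apply 1% monthly interest)): balance=$0.00 total_interest=$0.00
After 2 (deposit($1000)): balance=$1000.00 total_interest=$0.00
After 3 (deposit($200)): balance=$1200.00 total_interest=$0.00
After 4 (deposit($100)): balance=$1300.00 total_interest=$0.00
After 5 (year_end (apply 10% annual interest)): balance=$1430.00 total_interest=$130.00
After 6 (withdraw($50)): balance=$1380.00 total_interest=$130.00

Answer: 1380.00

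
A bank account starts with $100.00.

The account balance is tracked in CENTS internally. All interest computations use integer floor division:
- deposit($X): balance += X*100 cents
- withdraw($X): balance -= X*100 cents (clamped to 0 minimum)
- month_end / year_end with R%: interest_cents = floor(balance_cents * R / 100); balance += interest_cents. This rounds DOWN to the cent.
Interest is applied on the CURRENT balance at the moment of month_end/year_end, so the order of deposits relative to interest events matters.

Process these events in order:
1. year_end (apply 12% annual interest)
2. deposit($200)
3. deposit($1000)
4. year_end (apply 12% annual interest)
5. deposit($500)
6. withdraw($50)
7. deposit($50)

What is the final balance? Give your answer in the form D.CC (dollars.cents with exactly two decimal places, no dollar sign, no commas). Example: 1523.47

After 1 (year_end (apply 12% annual interest)): balance=$112.00 total_interest=$12.00
After 2 (deposit($200)): balance=$312.00 total_interest=$12.00
After 3 (deposit($1000)): balance=$1312.00 total_interest=$12.00
After 4 (year_end (apply 12% annual interest)): balance=$1469.44 total_interest=$169.44
After 5 (deposit($500)): balance=$1969.44 total_interest=$169.44
After 6 (withdraw($50)): balance=$1919.44 total_interest=$169.44
After 7 (deposit($50)): balance=$1969.44 total_interest=$169.44

Answer: 1969.44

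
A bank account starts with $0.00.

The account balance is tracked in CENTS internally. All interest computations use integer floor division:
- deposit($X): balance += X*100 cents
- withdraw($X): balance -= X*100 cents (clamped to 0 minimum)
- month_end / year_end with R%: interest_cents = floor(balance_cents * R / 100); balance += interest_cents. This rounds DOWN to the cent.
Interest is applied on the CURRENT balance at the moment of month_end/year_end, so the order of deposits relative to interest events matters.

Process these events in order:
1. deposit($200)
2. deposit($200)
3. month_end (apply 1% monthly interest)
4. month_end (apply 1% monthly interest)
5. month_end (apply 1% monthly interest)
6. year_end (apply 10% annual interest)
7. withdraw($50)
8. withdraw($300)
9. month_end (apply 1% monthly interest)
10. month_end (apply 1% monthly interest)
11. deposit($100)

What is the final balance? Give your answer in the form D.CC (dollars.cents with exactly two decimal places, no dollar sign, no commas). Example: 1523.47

After 1 (deposit($200)): balance=$200.00 total_interest=$0.00
After 2 (deposit($200)): balance=$400.00 total_interest=$0.00
After 3 (month_end (apply 1% monthly interest)): balance=$404.00 total_interest=$4.00
After 4 (month_end (apply 1% monthly interest)): balance=$408.04 total_interest=$8.04
After 5 (month_end (apply 1% monthly interest)): balance=$412.12 total_interest=$12.12
After 6 (year_end (apply 10% annual interest)): balance=$453.33 total_interest=$53.33
After 7 (withdraw($50)): balance=$403.33 total_interest=$53.33
After 8 (withdraw($300)): balance=$103.33 total_interest=$53.33
After 9 (month_end (apply 1% monthly interest)): balance=$104.36 total_interest=$54.36
After 10 (month_end (apply 1% monthly interest)): balance=$105.40 total_interest=$55.40
After 11 (deposit($100)): balance=$205.40 total_interest=$55.40

Answer: 205.40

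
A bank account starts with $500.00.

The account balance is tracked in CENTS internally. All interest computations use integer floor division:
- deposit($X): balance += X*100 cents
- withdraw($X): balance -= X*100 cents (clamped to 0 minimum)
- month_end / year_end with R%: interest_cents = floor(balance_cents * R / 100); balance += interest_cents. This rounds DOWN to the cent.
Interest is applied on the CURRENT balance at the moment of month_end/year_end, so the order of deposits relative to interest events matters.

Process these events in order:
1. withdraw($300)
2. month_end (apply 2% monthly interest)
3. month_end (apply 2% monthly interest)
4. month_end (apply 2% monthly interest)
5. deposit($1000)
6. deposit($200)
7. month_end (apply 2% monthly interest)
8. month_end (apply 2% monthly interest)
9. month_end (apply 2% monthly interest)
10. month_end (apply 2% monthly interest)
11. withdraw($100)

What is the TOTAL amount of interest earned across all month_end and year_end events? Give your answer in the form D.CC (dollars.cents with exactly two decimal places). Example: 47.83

After 1 (withdraw($300)): balance=$200.00 total_interest=$0.00
After 2 (month_end (apply 2% monthly interest)): balance=$204.00 total_interest=$4.00
After 3 (month_end (apply 2% monthly interest)): balance=$208.08 total_interest=$8.08
After 4 (month_end (apply 2% monthly interest)): balance=$212.24 total_interest=$12.24
After 5 (deposit($1000)): balance=$1212.24 total_interest=$12.24
After 6 (deposit($200)): balance=$1412.24 total_interest=$12.24
After 7 (month_end (apply 2% monthly interest)): balance=$1440.48 total_interest=$40.48
After 8 (month_end (apply 2% monthly interest)): balance=$1469.28 total_interest=$69.28
After 9 (month_end (apply 2% monthly interest)): balance=$1498.66 total_interest=$98.66
After 10 (month_end (apply 2% monthly interest)): balance=$1528.63 total_interest=$128.63
After 11 (withdraw($100)): balance=$1428.63 total_interest=$128.63

Answer: 128.63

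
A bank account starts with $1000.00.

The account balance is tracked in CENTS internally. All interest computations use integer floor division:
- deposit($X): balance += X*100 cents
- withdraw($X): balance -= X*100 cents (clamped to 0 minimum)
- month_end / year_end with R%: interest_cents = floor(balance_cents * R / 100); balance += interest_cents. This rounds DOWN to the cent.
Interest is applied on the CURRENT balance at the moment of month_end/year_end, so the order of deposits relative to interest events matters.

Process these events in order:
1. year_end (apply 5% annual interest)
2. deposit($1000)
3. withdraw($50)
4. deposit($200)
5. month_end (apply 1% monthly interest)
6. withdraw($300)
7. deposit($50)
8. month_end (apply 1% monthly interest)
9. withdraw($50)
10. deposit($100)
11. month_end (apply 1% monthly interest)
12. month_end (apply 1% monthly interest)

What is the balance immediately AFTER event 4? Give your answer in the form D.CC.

After 1 (year_end (apply 5% annual interest)): balance=$1050.00 total_interest=$50.00
After 2 (deposit($1000)): balance=$2050.00 total_interest=$50.00
After 3 (withdraw($50)): balance=$2000.00 total_interest=$50.00
After 4 (deposit($200)): balance=$2200.00 total_interest=$50.00

Answer: 2200.00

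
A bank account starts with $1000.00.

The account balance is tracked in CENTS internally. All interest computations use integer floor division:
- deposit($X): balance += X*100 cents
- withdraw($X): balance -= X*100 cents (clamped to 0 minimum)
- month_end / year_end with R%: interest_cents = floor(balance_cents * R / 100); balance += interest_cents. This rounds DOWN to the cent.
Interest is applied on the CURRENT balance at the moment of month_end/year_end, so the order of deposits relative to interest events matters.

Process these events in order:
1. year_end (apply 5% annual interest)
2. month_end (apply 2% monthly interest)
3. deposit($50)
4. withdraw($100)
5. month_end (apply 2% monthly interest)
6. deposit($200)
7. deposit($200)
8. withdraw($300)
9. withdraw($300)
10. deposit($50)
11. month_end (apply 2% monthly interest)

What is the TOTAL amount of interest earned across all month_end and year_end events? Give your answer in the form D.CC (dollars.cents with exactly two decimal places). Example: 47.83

After 1 (year_end (apply 5% annual interest)): balance=$1050.00 total_interest=$50.00
After 2 (month_end (apply 2% monthly interest)): balance=$1071.00 total_interest=$71.00
After 3 (deposit($50)): balance=$1121.00 total_interest=$71.00
After 4 (withdraw($100)): balance=$1021.00 total_interest=$71.00
After 5 (month_end (apply 2% monthly interest)): balance=$1041.42 total_interest=$91.42
After 6 (deposit($200)): balance=$1241.42 total_interest=$91.42
After 7 (deposit($200)): balance=$1441.42 total_interest=$91.42
After 8 (withdraw($300)): balance=$1141.42 total_interest=$91.42
After 9 (withdraw($300)): balance=$841.42 total_interest=$91.42
After 10 (deposit($50)): balance=$891.42 total_interest=$91.42
After 11 (month_end (apply 2% monthly interest)): balance=$909.24 total_interest=$109.24

Answer: 109.24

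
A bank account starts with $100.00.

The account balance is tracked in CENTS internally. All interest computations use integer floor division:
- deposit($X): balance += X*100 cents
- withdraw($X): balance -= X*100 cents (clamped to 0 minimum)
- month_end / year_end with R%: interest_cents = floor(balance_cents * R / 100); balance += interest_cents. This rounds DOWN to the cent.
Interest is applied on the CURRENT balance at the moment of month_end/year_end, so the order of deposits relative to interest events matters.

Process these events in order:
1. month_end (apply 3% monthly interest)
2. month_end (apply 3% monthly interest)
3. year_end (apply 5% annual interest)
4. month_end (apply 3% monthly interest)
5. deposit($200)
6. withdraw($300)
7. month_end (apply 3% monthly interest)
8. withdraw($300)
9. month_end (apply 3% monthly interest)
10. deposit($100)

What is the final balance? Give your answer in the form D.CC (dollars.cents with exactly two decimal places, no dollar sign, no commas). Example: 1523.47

Answer: 100.00

Derivation:
After 1 (month_end (apply 3% monthly interest)): balance=$103.00 total_interest=$3.00
After 2 (month_end (apply 3% monthly interest)): balance=$106.09 total_interest=$6.09
After 3 (year_end (apply 5% annual interest)): balance=$111.39 total_interest=$11.39
After 4 (month_end (apply 3% monthly interest)): balance=$114.73 total_interest=$14.73
After 5 (deposit($200)): balance=$314.73 total_interest=$14.73
After 6 (withdraw($300)): balance=$14.73 total_interest=$14.73
After 7 (month_end (apply 3% monthly interest)): balance=$15.17 total_interest=$15.17
After 8 (withdraw($300)): balance=$0.00 total_interest=$15.17
After 9 (month_end (apply 3% monthly interest)): balance=$0.00 total_interest=$15.17
After 10 (deposit($100)): balance=$100.00 total_interest=$15.17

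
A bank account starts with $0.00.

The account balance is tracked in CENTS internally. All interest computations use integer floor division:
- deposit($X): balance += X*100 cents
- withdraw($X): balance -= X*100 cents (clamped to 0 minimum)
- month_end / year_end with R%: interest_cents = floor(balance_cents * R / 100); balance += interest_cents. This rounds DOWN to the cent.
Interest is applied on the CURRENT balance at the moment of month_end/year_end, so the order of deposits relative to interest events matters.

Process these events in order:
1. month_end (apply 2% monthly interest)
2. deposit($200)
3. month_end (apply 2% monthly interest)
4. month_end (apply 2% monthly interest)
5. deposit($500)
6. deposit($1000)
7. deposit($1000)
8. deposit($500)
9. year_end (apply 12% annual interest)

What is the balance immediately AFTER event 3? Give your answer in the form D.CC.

Answer: 204.00

Derivation:
After 1 (month_end (apply 2% monthly interest)): balance=$0.00 total_interest=$0.00
After 2 (deposit($200)): balance=$200.00 total_interest=$0.00
After 3 (month_end (apply 2% monthly interest)): balance=$204.00 total_interest=$4.00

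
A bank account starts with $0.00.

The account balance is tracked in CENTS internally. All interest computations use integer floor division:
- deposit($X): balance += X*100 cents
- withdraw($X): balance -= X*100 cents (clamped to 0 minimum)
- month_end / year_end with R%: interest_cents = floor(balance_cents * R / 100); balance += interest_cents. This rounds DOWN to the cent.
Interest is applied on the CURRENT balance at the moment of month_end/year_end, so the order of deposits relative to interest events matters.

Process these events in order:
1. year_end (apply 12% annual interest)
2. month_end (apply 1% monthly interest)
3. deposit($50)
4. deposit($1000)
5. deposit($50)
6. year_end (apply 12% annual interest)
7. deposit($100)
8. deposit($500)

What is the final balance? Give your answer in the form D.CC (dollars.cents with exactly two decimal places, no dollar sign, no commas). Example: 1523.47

After 1 (year_end (apply 12% annual interest)): balance=$0.00 total_interest=$0.00
After 2 (month_end (apply 1% monthly interest)): balance=$0.00 total_interest=$0.00
After 3 (deposit($50)): balance=$50.00 total_interest=$0.00
After 4 (deposit($1000)): balance=$1050.00 total_interest=$0.00
After 5 (deposit($50)): balance=$1100.00 total_interest=$0.00
After 6 (year_end (apply 12% annual interest)): balance=$1232.00 total_interest=$132.00
After 7 (deposit($100)): balance=$1332.00 total_interest=$132.00
After 8 (deposit($500)): balance=$1832.00 total_interest=$132.00

Answer: 1832.00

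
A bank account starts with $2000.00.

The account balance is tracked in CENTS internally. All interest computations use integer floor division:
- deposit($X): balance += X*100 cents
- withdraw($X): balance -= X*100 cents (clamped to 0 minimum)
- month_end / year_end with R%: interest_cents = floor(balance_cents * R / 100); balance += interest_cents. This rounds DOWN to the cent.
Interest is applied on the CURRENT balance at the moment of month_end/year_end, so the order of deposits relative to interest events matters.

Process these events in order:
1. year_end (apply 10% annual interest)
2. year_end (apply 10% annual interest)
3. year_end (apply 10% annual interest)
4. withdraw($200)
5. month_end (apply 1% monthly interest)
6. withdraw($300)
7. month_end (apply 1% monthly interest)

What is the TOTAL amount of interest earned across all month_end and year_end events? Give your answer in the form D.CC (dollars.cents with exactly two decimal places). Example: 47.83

After 1 (year_end (apply 10% annual interest)): balance=$2200.00 total_interest=$200.00
After 2 (year_end (apply 10% annual interest)): balance=$2420.00 total_interest=$420.00
After 3 (year_end (apply 10% annual interest)): balance=$2662.00 total_interest=$662.00
After 4 (withdraw($200)): balance=$2462.00 total_interest=$662.00
After 5 (month_end (apply 1% monthly interest)): balance=$2486.62 total_interest=$686.62
After 6 (withdraw($300)): balance=$2186.62 total_interest=$686.62
After 7 (month_end (apply 1% monthly interest)): balance=$2208.48 total_interest=$708.48

Answer: 708.48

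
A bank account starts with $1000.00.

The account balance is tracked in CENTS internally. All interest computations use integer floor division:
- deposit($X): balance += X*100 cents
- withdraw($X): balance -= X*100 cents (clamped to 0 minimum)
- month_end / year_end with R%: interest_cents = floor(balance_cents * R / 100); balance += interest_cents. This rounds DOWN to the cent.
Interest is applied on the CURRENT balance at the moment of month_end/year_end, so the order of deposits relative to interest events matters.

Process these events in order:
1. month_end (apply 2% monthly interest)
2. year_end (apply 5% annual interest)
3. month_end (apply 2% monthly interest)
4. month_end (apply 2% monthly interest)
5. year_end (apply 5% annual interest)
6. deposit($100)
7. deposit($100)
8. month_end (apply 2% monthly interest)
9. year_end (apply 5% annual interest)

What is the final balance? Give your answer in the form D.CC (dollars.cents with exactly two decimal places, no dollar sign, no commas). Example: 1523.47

Answer: 1467.22

Derivation:
After 1 (month_end (apply 2% monthly interest)): balance=$1020.00 total_interest=$20.00
After 2 (year_end (apply 5% annual interest)): balance=$1071.00 total_interest=$71.00
After 3 (month_end (apply 2% monthly interest)): balance=$1092.42 total_interest=$92.42
After 4 (month_end (apply 2% monthly interest)): balance=$1114.26 total_interest=$114.26
After 5 (year_end (apply 5% annual interest)): balance=$1169.97 total_interest=$169.97
After 6 (deposit($100)): balance=$1269.97 total_interest=$169.97
After 7 (deposit($100)): balance=$1369.97 total_interest=$169.97
After 8 (month_end (apply 2% monthly interest)): balance=$1397.36 total_interest=$197.36
After 9 (year_end (apply 5% annual interest)): balance=$1467.22 total_interest=$267.22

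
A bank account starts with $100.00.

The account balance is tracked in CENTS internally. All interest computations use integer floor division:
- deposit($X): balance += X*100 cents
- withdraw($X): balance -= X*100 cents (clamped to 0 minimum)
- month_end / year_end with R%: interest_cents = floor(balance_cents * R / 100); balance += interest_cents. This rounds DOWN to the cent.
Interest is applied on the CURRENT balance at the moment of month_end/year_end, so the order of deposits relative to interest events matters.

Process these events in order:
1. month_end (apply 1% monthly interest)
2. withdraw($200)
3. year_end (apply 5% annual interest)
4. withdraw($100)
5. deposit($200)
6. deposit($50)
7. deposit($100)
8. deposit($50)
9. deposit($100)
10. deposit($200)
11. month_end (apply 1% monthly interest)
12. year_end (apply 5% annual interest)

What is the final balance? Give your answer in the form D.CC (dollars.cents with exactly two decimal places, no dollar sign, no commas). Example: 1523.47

Answer: 742.35

Derivation:
After 1 (month_end (apply 1% monthly interest)): balance=$101.00 total_interest=$1.00
After 2 (withdraw($200)): balance=$0.00 total_interest=$1.00
After 3 (year_end (apply 5% annual interest)): balance=$0.00 total_interest=$1.00
After 4 (withdraw($100)): balance=$0.00 total_interest=$1.00
After 5 (deposit($200)): balance=$200.00 total_interest=$1.00
After 6 (deposit($50)): balance=$250.00 total_interest=$1.00
After 7 (deposit($100)): balance=$350.00 total_interest=$1.00
After 8 (deposit($50)): balance=$400.00 total_interest=$1.00
After 9 (deposit($100)): balance=$500.00 total_interest=$1.00
After 10 (deposit($200)): balance=$700.00 total_interest=$1.00
After 11 (month_end (apply 1% monthly interest)): balance=$707.00 total_interest=$8.00
After 12 (year_end (apply 5% annual interest)): balance=$742.35 total_interest=$43.35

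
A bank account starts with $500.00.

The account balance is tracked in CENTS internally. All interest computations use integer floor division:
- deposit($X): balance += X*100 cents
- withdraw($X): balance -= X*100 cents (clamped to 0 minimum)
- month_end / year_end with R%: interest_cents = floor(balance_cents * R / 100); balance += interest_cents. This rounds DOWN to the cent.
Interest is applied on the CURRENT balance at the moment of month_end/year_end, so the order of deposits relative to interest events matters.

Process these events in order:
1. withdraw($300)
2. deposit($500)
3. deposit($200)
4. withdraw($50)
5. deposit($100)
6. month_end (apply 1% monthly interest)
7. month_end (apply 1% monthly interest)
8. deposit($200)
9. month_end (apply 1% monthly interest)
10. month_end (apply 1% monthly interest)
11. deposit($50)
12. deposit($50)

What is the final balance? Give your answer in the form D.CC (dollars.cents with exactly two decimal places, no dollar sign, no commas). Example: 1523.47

After 1 (withdraw($300)): balance=$200.00 total_interest=$0.00
After 2 (deposit($500)): balance=$700.00 total_interest=$0.00
After 3 (deposit($200)): balance=$900.00 total_interest=$0.00
After 4 (withdraw($50)): balance=$850.00 total_interest=$0.00
After 5 (deposit($100)): balance=$950.00 total_interest=$0.00
After 6 (month_end (apply 1% monthly interest)): balance=$959.50 total_interest=$9.50
After 7 (month_end (apply 1% monthly interest)): balance=$969.09 total_interest=$19.09
After 8 (deposit($200)): balance=$1169.09 total_interest=$19.09
After 9 (month_end (apply 1% monthly interest)): balance=$1180.78 total_interest=$30.78
After 10 (month_end (apply 1% monthly interest)): balance=$1192.58 total_interest=$42.58
After 11 (deposit($50)): balance=$1242.58 total_interest=$42.58
After 12 (deposit($50)): balance=$1292.58 total_interest=$42.58

Answer: 1292.58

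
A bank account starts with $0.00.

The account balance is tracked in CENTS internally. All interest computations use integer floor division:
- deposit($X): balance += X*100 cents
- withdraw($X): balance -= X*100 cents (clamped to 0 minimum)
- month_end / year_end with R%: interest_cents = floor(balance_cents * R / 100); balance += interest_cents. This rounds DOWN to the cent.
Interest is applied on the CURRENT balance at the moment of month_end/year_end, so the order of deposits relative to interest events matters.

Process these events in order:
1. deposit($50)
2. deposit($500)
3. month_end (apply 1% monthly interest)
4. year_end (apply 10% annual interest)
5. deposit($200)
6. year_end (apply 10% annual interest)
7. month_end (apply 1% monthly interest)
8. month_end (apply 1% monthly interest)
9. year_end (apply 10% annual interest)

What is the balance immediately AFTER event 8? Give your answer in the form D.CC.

Answer: 910.08

Derivation:
After 1 (deposit($50)): balance=$50.00 total_interest=$0.00
After 2 (deposit($500)): balance=$550.00 total_interest=$0.00
After 3 (month_end (apply 1% monthly interest)): balance=$555.50 total_interest=$5.50
After 4 (year_end (apply 10% annual interest)): balance=$611.05 total_interest=$61.05
After 5 (deposit($200)): balance=$811.05 total_interest=$61.05
After 6 (year_end (apply 10% annual interest)): balance=$892.15 total_interest=$142.15
After 7 (month_end (apply 1% monthly interest)): balance=$901.07 total_interest=$151.07
After 8 (month_end (apply 1% monthly interest)): balance=$910.08 total_interest=$160.08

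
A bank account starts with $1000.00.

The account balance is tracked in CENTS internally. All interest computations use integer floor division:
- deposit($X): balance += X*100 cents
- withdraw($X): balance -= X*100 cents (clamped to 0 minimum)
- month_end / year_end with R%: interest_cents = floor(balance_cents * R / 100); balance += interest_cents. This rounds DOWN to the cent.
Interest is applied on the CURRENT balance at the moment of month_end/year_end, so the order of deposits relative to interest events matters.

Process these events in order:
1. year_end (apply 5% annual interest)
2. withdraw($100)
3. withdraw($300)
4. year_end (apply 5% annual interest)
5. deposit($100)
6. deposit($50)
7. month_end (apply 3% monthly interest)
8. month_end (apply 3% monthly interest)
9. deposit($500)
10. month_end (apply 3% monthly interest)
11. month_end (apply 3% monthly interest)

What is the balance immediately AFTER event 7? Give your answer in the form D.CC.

After 1 (year_end (apply 5% annual interest)): balance=$1050.00 total_interest=$50.00
After 2 (withdraw($100)): balance=$950.00 total_interest=$50.00
After 3 (withdraw($300)): balance=$650.00 total_interest=$50.00
After 4 (year_end (apply 5% annual interest)): balance=$682.50 total_interest=$82.50
After 5 (deposit($100)): balance=$782.50 total_interest=$82.50
After 6 (deposit($50)): balance=$832.50 total_interest=$82.50
After 7 (month_end (apply 3% monthly interest)): balance=$857.47 total_interest=$107.47

Answer: 857.47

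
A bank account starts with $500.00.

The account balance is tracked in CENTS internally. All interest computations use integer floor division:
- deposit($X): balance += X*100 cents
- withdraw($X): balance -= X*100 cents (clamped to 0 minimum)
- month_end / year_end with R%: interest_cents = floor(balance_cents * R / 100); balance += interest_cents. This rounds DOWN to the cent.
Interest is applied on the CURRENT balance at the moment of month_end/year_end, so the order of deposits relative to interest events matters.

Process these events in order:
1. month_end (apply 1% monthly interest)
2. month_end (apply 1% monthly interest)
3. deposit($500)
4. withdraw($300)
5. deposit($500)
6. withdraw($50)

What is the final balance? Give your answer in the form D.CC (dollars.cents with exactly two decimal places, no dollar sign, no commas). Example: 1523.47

After 1 (month_end (apply 1% monthly interest)): balance=$505.00 total_interest=$5.00
After 2 (month_end (apply 1% monthly interest)): balance=$510.05 total_interest=$10.05
After 3 (deposit($500)): balance=$1010.05 total_interest=$10.05
After 4 (withdraw($300)): balance=$710.05 total_interest=$10.05
After 5 (deposit($500)): balance=$1210.05 total_interest=$10.05
After 6 (withdraw($50)): balance=$1160.05 total_interest=$10.05

Answer: 1160.05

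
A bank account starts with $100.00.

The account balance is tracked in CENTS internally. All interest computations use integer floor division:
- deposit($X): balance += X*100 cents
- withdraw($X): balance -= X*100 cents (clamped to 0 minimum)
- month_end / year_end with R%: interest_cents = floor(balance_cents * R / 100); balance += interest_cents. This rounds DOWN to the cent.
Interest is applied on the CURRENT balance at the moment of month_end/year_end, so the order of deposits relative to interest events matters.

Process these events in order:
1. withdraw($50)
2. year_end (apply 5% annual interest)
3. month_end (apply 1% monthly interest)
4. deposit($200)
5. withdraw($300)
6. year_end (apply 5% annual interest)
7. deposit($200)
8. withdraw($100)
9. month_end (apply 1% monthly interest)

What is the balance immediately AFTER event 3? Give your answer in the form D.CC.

After 1 (withdraw($50)): balance=$50.00 total_interest=$0.00
After 2 (year_end (apply 5% annual interest)): balance=$52.50 total_interest=$2.50
After 3 (month_end (apply 1% monthly interest)): balance=$53.02 total_interest=$3.02

Answer: 53.02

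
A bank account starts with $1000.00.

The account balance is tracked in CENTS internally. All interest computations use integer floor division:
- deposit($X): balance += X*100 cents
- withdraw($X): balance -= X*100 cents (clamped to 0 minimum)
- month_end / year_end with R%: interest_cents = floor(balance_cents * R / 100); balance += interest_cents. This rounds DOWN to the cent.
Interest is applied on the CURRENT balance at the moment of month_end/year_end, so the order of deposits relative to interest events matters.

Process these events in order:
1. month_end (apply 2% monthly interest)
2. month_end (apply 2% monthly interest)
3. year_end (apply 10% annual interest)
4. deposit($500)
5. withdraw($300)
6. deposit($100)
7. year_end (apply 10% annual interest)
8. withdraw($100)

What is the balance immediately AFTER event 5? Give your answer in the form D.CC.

Answer: 1344.44

Derivation:
After 1 (month_end (apply 2% monthly interest)): balance=$1020.00 total_interest=$20.00
After 2 (month_end (apply 2% monthly interest)): balance=$1040.40 total_interest=$40.40
After 3 (year_end (apply 10% annual interest)): balance=$1144.44 total_interest=$144.44
After 4 (deposit($500)): balance=$1644.44 total_interest=$144.44
After 5 (withdraw($300)): balance=$1344.44 total_interest=$144.44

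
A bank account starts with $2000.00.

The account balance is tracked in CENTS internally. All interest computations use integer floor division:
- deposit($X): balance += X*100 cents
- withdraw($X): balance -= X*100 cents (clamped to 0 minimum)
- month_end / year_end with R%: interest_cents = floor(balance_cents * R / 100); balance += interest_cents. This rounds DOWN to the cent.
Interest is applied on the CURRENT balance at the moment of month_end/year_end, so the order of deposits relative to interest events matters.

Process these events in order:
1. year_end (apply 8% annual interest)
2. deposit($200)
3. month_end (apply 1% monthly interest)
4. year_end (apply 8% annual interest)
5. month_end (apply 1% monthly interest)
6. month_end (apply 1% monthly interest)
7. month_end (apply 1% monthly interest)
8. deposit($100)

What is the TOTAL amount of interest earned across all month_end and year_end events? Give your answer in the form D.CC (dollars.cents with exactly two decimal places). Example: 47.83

Answer: 452.28

Derivation:
After 1 (year_end (apply 8% annual interest)): balance=$2160.00 total_interest=$160.00
After 2 (deposit($200)): balance=$2360.00 total_interest=$160.00
After 3 (month_end (apply 1% monthly interest)): balance=$2383.60 total_interest=$183.60
After 4 (year_end (apply 8% annual interest)): balance=$2574.28 total_interest=$374.28
After 5 (month_end (apply 1% monthly interest)): balance=$2600.02 total_interest=$400.02
After 6 (month_end (apply 1% monthly interest)): balance=$2626.02 total_interest=$426.02
After 7 (month_end (apply 1% monthly interest)): balance=$2652.28 total_interest=$452.28
After 8 (deposit($100)): balance=$2752.28 total_interest=$452.28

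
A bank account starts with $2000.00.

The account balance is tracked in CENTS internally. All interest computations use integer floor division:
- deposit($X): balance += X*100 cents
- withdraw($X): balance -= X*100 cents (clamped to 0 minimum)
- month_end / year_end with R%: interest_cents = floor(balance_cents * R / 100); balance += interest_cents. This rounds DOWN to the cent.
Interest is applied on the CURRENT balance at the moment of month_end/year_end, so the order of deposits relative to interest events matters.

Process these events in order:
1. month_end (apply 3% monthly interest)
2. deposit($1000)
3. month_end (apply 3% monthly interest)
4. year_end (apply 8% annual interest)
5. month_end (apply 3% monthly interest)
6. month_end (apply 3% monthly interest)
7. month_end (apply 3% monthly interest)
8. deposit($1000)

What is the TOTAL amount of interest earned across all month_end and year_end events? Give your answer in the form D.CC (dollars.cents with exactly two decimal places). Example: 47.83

Answer: 719.56

Derivation:
After 1 (month_end (apply 3% monthly interest)): balance=$2060.00 total_interest=$60.00
After 2 (deposit($1000)): balance=$3060.00 total_interest=$60.00
After 3 (month_end (apply 3% monthly interest)): balance=$3151.80 total_interest=$151.80
After 4 (year_end (apply 8% annual interest)): balance=$3403.94 total_interest=$403.94
After 5 (month_end (apply 3% monthly interest)): balance=$3506.05 total_interest=$506.05
After 6 (month_end (apply 3% monthly interest)): balance=$3611.23 total_interest=$611.23
After 7 (month_end (apply 3% monthly interest)): balance=$3719.56 total_interest=$719.56
After 8 (deposit($1000)): balance=$4719.56 total_interest=$719.56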